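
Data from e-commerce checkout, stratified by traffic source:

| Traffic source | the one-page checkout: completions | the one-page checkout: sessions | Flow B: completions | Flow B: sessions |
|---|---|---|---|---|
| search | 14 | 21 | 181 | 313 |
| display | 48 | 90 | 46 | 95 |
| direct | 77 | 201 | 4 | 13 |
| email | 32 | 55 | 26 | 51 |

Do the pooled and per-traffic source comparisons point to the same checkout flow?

No

Search: the one-page checkout 14/21 = 66.7%, Flow B 181/313 = 57.8% → the one-page checkout
Display: the one-page checkout 48/90 = 53.3%, Flow B 46/95 = 48.4% → the one-page checkout
Direct: the one-page checkout 77/201 = 38.3%, Flow B 4/13 = 30.8% → the one-page checkout
Email: the one-page checkout 32/55 = 58.2%, Flow B 26/51 = 51.0% → the one-page checkout
Overall: the one-page checkout 171/367 = 46.6%, Flow B 257/472 = 54.4% → Flow B
The one-page checkout wins each traffic group but Flow B wins overall — the comparison reverses. The one-page checkout's sessions skew toward direct, which has a lower base rate.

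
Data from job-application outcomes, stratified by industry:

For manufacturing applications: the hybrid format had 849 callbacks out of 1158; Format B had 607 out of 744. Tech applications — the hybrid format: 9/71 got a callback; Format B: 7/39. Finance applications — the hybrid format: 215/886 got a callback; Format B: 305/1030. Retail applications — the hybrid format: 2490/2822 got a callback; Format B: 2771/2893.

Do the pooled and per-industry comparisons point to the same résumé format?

Manufacturing: the hybrid format 849/1158 = 73.3%, Format B 607/744 = 81.6% → Format B
Tech: the hybrid format 9/71 = 12.7%, Format B 7/39 = 17.9% → Format B
Finance: the hybrid format 215/886 = 24.3%, Format B 305/1030 = 29.6% → Format B
Retail: the hybrid format 2490/2822 = 88.2%, Format B 2771/2893 = 95.8% → Format B
Overall: the hybrid format 3563/4937 = 72.2%, Format B 3690/4706 = 78.4% → Format B
Format B wins overall and in every industry group — no reversal.

Yes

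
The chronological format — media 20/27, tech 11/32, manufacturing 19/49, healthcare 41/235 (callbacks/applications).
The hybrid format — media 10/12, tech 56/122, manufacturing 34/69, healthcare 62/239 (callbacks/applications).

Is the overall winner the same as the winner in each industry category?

Yes

Media: the chronological format 20/27 = 74.1%, the hybrid format 10/12 = 83.3% → the hybrid format
Tech: the chronological format 11/32 = 34.4%, the hybrid format 56/122 = 45.9% → the hybrid format
Manufacturing: the chronological format 19/49 = 38.8%, the hybrid format 34/69 = 49.3% → the hybrid format
Healthcare: the chronological format 41/235 = 17.4%, the hybrid format 62/239 = 25.9% → the hybrid format
Overall: the chronological format 91/343 = 26.5%, the hybrid format 162/442 = 36.7% → the hybrid format
The hybrid format wins overall and in every industry group — no reversal.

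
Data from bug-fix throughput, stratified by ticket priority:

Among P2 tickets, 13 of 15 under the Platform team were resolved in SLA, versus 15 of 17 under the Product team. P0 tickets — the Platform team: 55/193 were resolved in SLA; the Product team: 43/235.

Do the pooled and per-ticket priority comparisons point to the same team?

P2: the Platform team 13/15 = 86.7%, the Product team 15/17 = 88.2% → the Product team
P0: the Platform team 55/193 = 28.5%, the Product team 43/235 = 18.3% → the Platform team
Overall: the Platform team 68/208 = 32.7%, the Product team 58/252 = 23.0% → the Platform team
Neither sweeps: the Platform team wins 1 of 2 groups, the Product team wins 1. The Platform team wins overall but not every group — no Simpson reversal.

No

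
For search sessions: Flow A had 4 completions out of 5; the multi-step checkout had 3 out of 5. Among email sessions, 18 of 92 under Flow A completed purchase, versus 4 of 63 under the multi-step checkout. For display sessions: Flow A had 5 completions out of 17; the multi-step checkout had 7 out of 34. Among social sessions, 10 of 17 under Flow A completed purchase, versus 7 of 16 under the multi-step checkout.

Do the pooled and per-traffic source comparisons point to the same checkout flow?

Search: Flow A 4/5 = 80.0%, the multi-step checkout 3/5 = 60.0% → Flow A
Email: Flow A 18/92 = 19.6%, the multi-step checkout 4/63 = 6.3% → Flow A
Display: Flow A 5/17 = 29.4%, the multi-step checkout 7/34 = 20.6% → Flow A
Social: Flow A 10/17 = 58.8%, the multi-step checkout 7/16 = 43.8% → Flow A
Overall: Flow A 37/131 = 28.2%, the multi-step checkout 21/118 = 17.8% → Flow A
Flow A wins overall and in every traffic group — no reversal.

Yes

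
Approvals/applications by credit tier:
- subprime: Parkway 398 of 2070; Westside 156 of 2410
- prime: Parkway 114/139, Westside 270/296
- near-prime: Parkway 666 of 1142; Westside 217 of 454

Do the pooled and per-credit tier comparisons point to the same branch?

Subprime: Parkway 398/2070 = 19.2%, Westside 156/2410 = 6.5% → Parkway
Prime: Parkway 114/139 = 82.0%, Westside 270/296 = 91.2% → Westside
Near-prime: Parkway 666/1142 = 58.3%, Westside 217/454 = 47.8% → Parkway
Overall: Parkway 1178/3351 = 35.2%, Westside 643/3160 = 20.3% → Parkway
Neither sweeps: Parkway wins 2 of 3 groups, Westside wins 1. Parkway wins overall but not every group — no Simpson reversal.

No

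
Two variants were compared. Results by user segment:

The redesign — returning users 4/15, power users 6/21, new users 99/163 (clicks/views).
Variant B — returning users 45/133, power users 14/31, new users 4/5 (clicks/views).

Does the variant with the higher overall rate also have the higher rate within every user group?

Returning users: the redesign 4/15 = 26.7%, Variant B 45/133 = 33.8% → Variant B
Power users: the redesign 6/21 = 28.6%, Variant B 14/31 = 45.2% → Variant B
New users: the redesign 99/163 = 60.7%, Variant B 4/5 = 80.0% → Variant B
Overall: the redesign 109/199 = 54.8%, Variant B 63/169 = 37.3% → the redesign
Variant B wins each user group but the redesign wins overall — the comparison reverses. Variant B's views skew toward returning users, which has a lower base rate.

No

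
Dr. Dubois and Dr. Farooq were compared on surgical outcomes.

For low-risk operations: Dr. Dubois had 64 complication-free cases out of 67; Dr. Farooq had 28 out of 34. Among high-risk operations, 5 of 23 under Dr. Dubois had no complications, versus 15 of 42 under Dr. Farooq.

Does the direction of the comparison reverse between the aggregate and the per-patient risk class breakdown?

Low-risk: Dr. Dubois 64/67 = 95.5%, Dr. Farooq 28/34 = 82.4% → Dr. Dubois
High-risk: Dr. Dubois 5/23 = 21.7%, Dr. Farooq 15/42 = 35.7% → Dr. Farooq
Overall: Dr. Dubois 69/90 = 76.7%, Dr. Farooq 43/76 = 56.6% → Dr. Dubois
Neither sweeps: Dr. Dubois wins 1 of 2 groups, Dr. Farooq wins 1. Dr. Dubois wins overall but not every group — no Simpson reversal.

No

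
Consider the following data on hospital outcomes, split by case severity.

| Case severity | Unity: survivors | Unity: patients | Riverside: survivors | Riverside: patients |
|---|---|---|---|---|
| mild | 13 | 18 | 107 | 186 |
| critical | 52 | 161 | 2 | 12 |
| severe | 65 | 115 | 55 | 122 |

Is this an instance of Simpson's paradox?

Yes

Mild: Unity 13/18 = 72.2%, Riverside 107/186 = 57.5% → Unity
Critical: Unity 52/161 = 32.3%, Riverside 2/12 = 16.7% → Unity
Severe: Unity 65/115 = 56.5%, Riverside 55/122 = 45.1% → Unity
Overall: Unity 130/294 = 44.2%, Riverside 164/320 = 51.2% → Riverside
Unity wins each case group but Riverside wins overall — the comparison reverses. Unity's patients skew toward critical, which has a lower base rate.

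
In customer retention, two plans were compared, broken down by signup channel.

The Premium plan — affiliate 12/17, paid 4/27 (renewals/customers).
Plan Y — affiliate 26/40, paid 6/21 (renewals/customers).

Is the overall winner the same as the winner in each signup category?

No

Affiliate: the Premium plan 12/17 = 70.6%, Plan Y 26/40 = 65.0% → the Premium plan
Paid: the Premium plan 4/27 = 14.8%, Plan Y 6/21 = 28.6% → Plan Y
Overall: the Premium plan 16/44 = 36.4%, Plan Y 32/61 = 52.5% → Plan Y
Neither sweeps: the Premium plan wins 1 of 2 groups, Plan Y wins 1. Plan Y wins overall but not every group — no Simpson reversal.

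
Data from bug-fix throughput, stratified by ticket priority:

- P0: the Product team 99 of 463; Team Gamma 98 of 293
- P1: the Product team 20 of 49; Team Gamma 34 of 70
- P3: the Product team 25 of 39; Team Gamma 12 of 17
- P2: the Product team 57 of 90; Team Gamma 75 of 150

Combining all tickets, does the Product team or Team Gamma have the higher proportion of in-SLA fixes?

Team Gamma

P0: the Product team 99/463 = 21.4%, Team Gamma 98/293 = 33.4% → Team Gamma
P1: the Product team 20/49 = 40.8%, Team Gamma 34/70 = 48.6% → Team Gamma
P3: the Product team 25/39 = 64.1%, Team Gamma 12/17 = 70.6% → Team Gamma
P2: the Product team 57/90 = 63.3%, Team Gamma 75/150 = 50.0% → the Product team
Overall: the Product team 201/641 = 31.4%, Team Gamma 219/530 = 41.3% → Team Gamma
(Neither sweeps every ticket group, but Team Gamma has the higher pooled rate.)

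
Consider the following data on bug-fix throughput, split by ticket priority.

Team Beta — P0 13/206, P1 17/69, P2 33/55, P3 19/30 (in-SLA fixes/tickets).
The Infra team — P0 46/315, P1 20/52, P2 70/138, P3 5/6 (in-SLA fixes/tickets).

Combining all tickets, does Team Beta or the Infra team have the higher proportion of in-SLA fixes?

P0: Team Beta 13/206 = 6.3%, the Infra team 46/315 = 14.6% → the Infra team
P1: Team Beta 17/69 = 24.6%, the Infra team 20/52 = 38.5% → the Infra team
P2: Team Beta 33/55 = 60.0%, the Infra team 70/138 = 50.7% → Team Beta
P3: Team Beta 19/30 = 63.3%, the Infra team 5/6 = 83.3% → the Infra team
Overall: Team Beta 82/360 = 22.8%, the Infra team 141/511 = 27.6% → the Infra team
(Neither sweeps every ticket group, but the Infra team has the higher pooled rate.)

the Infra team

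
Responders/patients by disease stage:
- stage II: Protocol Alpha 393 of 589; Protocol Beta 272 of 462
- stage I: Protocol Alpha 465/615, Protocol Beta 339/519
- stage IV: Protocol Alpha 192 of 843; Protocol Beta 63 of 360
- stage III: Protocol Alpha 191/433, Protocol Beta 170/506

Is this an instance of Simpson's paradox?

No

Stage II: Protocol Alpha 393/589 = 66.7%, Protocol Beta 272/462 = 58.9% → Protocol Alpha
Stage I: Protocol Alpha 465/615 = 75.6%, Protocol Beta 339/519 = 65.3% → Protocol Alpha
Stage IV: Protocol Alpha 192/843 = 22.8%, Protocol Beta 63/360 = 17.5% → Protocol Alpha
Stage III: Protocol Alpha 191/433 = 44.1%, Protocol Beta 170/506 = 33.6% → Protocol Alpha
Overall: Protocol Alpha 1241/2480 = 50.0%, Protocol Beta 844/1847 = 45.7% → Protocol Alpha
Protocol Alpha wins overall and in every disease group — no reversal.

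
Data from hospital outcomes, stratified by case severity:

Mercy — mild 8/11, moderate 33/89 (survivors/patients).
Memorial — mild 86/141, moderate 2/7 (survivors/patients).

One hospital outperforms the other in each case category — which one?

Mild: Mercy 8/11 = 72.7%, Memorial 86/141 = 61.0% → Mercy
Moderate: Mercy 33/89 = 37.1%, Memorial 2/7 = 28.6% → Mercy
Mercy has the higher rate in both groups.

Mercy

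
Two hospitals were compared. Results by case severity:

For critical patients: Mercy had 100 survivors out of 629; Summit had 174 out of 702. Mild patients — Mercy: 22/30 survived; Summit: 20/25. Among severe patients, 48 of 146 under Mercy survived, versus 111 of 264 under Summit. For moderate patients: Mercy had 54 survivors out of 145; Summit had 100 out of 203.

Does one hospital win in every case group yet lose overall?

No

Critical: Mercy 100/629 = 15.9%, Summit 174/702 = 24.8% → Summit
Mild: Mercy 22/30 = 73.3%, Summit 20/25 = 80.0% → Summit
Severe: Mercy 48/146 = 32.9%, Summit 111/264 = 42.0% → Summit
Moderate: Mercy 54/145 = 37.2%, Summit 100/203 = 49.3% → Summit
Overall: Mercy 224/950 = 23.6%, Summit 405/1194 = 33.9% → Summit
Summit wins overall and in every case group — no reversal.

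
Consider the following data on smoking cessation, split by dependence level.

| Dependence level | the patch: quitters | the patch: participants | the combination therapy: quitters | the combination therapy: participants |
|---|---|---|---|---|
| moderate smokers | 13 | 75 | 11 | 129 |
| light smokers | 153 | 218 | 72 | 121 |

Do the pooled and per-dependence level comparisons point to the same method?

Moderate smokers: the patch 13/75 = 17.3%, the combination therapy 11/129 = 8.5% → the patch
Light smokers: the patch 153/218 = 70.2%, the combination therapy 72/121 = 59.5% → the patch
Overall: the patch 166/293 = 56.7%, the combination therapy 83/250 = 33.2% → the patch
The patch wins overall and in every dependence group — no reversal.

Yes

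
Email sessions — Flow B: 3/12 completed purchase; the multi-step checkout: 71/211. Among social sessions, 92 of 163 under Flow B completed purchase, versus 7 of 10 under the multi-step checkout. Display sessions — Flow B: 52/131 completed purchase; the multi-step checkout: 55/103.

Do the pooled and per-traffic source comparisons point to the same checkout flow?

No

Email: Flow B 3/12 = 25.0%, the multi-step checkout 71/211 = 33.6% → the multi-step checkout
Social: Flow B 92/163 = 56.4%, the multi-step checkout 7/10 = 70.0% → the multi-step checkout
Display: Flow B 52/131 = 39.7%, the multi-step checkout 55/103 = 53.4% → the multi-step checkout
Overall: Flow B 147/306 = 48.0%, the multi-step checkout 133/324 = 41.0% → Flow B
The multi-step checkout wins each traffic group but Flow B wins overall — the comparison reverses. The multi-step checkout's sessions skew toward email, which has a lower base rate.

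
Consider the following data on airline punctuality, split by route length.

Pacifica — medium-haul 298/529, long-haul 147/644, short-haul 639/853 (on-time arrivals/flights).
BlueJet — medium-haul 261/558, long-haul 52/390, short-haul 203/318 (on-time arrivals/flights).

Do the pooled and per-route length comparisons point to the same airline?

Medium-haul: Pacifica 298/529 = 56.3%, BlueJet 261/558 = 46.8% → Pacifica
Long-haul: Pacifica 147/644 = 22.8%, BlueJet 52/390 = 13.3% → Pacifica
Short-haul: Pacifica 639/853 = 74.9%, BlueJet 203/318 = 63.8% → Pacifica
Overall: Pacifica 1084/2026 = 53.5%, BlueJet 516/1266 = 40.8% → Pacifica
Pacifica wins overall and in every route group — no reversal.

Yes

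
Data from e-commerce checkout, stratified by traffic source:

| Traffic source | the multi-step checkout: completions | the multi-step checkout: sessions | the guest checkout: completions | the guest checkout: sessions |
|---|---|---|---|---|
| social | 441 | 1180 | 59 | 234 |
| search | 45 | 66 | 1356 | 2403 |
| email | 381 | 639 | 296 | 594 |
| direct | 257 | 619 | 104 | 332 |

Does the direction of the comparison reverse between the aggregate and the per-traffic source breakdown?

Yes

Social: the multi-step checkout 441/1180 = 37.4%, the guest checkout 59/234 = 25.2% → the multi-step checkout
Search: the multi-step checkout 45/66 = 68.2%, the guest checkout 1356/2403 = 56.4% → the multi-step checkout
Email: the multi-step checkout 381/639 = 59.6%, the guest checkout 296/594 = 49.8% → the multi-step checkout
Direct: the multi-step checkout 257/619 = 41.5%, the guest checkout 104/332 = 31.3% → the multi-step checkout
Overall: the multi-step checkout 1124/2504 = 44.9%, the guest checkout 1815/3563 = 50.9% → the guest checkout
The multi-step checkout wins each traffic group but the guest checkout wins overall — the comparison reverses. The multi-step checkout's sessions skew toward social, which has a lower base rate.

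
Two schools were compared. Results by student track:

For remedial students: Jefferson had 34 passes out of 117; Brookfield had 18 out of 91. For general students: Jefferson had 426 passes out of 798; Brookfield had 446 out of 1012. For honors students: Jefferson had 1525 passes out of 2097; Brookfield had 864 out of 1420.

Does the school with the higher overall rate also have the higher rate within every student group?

Remedial: Jefferson 34/117 = 29.1%, Brookfield 18/91 = 19.8% → Jefferson
General: Jefferson 426/798 = 53.4%, Brookfield 446/1012 = 44.1% → Jefferson
Honors: Jefferson 1525/2097 = 72.7%, Brookfield 864/1420 = 60.8% → Jefferson
Overall: Jefferson 1985/3012 = 65.9%, Brookfield 1328/2523 = 52.6% → Jefferson
Jefferson wins overall and in every student group — no reversal.

Yes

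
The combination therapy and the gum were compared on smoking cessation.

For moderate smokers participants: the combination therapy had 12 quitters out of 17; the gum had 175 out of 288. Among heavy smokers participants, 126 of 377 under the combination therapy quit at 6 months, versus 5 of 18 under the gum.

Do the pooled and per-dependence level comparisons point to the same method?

No

Moderate smokers: the combination therapy 12/17 = 70.6%, the gum 175/288 = 60.8% → the combination therapy
Heavy smokers: the combination therapy 126/377 = 33.4%, the gum 5/18 = 27.8% → the combination therapy
Overall: the combination therapy 138/394 = 35.0%, the gum 180/306 = 58.8% → the gum
The combination therapy wins each dependence group but the gum wins overall — the comparison reverses. The combination therapy's participants skew toward heavy smokers, which has a lower base rate.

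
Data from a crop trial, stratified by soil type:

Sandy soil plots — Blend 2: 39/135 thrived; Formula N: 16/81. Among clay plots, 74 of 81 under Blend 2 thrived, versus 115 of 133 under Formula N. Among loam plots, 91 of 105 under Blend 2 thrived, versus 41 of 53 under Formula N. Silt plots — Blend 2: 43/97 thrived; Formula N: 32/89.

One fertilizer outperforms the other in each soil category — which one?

Sandy soil: Blend 2 39/135 = 28.9%, Formula N 16/81 = 19.8% → Blend 2
Clay: Blend 2 74/81 = 91.4%, Formula N 115/133 = 86.5% → Blend 2
Loam: Blend 2 91/105 = 86.7%, Formula N 41/53 = 77.4% → Blend 2
Silt: Blend 2 43/97 = 44.3%, Formula N 32/89 = 36.0% → Blend 2
Blend 2 has the higher rate in all 4 groups.

Blend 2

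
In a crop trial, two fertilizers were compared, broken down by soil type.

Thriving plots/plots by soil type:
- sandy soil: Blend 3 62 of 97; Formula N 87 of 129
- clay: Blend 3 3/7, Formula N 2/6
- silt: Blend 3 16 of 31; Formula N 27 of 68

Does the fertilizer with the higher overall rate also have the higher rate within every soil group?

No

Sandy soil: Blend 3 62/97 = 63.9%, Formula N 87/129 = 67.4% → Formula N
Clay: Blend 3 3/7 = 42.9%, Formula N 2/6 = 33.3% → Blend 3
Silt: Blend 3 16/31 = 51.6%, Formula N 27/68 = 39.7% → Blend 3
Overall: Blend 3 81/135 = 60.0%, Formula N 116/203 = 57.1% → Blend 3
Neither sweeps: Blend 3 wins 2 of 3 groups, Formula N wins 1. Blend 3 wins overall but not every group — no Simpson reversal.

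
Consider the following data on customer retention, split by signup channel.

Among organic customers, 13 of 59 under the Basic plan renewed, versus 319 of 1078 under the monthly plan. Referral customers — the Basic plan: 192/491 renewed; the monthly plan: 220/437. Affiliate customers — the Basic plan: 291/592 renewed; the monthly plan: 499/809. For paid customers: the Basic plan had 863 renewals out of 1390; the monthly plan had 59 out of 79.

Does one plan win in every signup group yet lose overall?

Yes

Organic: the Basic plan 13/59 = 22.0%, the monthly plan 319/1078 = 29.6% → the monthly plan
Referral: the Basic plan 192/491 = 39.1%, the monthly plan 220/437 = 50.3% → the monthly plan
Affiliate: the Basic plan 291/592 = 49.2%, the monthly plan 499/809 = 61.7% → the monthly plan
Paid: the Basic plan 863/1390 = 62.1%, the monthly plan 59/79 = 74.7% → the monthly plan
Overall: the Basic plan 1359/2532 = 53.7%, the monthly plan 1097/2403 = 45.7% → the Basic plan
The monthly plan wins each signup group but the Basic plan wins overall — the comparison reverses. The monthly plan's customers skew toward organic, which has a lower base rate.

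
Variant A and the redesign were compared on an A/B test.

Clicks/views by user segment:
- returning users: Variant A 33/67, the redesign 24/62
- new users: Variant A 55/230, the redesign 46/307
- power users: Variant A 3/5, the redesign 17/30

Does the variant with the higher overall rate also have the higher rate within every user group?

Returning users: Variant A 33/67 = 49.3%, the redesign 24/62 = 38.7% → Variant A
New users: Variant A 55/230 = 23.9%, the redesign 46/307 = 15.0% → Variant A
Power users: Variant A 3/5 = 60.0%, the redesign 17/30 = 56.7% → Variant A
Overall: Variant A 91/302 = 30.1%, the redesign 87/399 = 21.8% → Variant A
Variant A wins overall and in every user group — no reversal.

Yes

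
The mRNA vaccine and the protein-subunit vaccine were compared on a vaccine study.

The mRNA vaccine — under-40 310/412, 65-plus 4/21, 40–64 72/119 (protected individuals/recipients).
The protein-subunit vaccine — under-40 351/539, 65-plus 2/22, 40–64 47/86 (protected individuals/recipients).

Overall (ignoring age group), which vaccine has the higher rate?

Under-40: the mRNA vaccine 310/412 = 75.2%, the protein-subunit vaccine 351/539 = 65.1% → the mRNA vaccine
65-plus: the mRNA vaccine 4/21 = 19.0%, the protein-subunit vaccine 2/22 = 9.1% → the mRNA vaccine
40–64: the mRNA vaccine 72/119 = 60.5%, the protein-subunit vaccine 47/86 = 54.7% → the mRNA vaccine
Overall: the mRNA vaccine 386/552 = 69.9%, the protein-subunit vaccine 400/647 = 61.8% → the mRNA vaccine

the mRNA vaccine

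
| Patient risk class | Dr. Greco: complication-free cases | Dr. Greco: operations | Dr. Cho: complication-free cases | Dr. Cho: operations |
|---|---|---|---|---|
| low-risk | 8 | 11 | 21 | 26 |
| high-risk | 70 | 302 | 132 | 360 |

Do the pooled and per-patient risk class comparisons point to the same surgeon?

Yes

Low-risk: Dr. Greco 8/11 = 72.7%, Dr. Cho 21/26 = 80.8% → Dr. Cho
High-risk: Dr. Greco 70/302 = 23.2%, Dr. Cho 132/360 = 36.7% → Dr. Cho
Overall: Dr. Greco 78/313 = 24.9%, Dr. Cho 153/386 = 39.6% → Dr. Cho
Dr. Cho wins overall and in every patient risk group — no reversal.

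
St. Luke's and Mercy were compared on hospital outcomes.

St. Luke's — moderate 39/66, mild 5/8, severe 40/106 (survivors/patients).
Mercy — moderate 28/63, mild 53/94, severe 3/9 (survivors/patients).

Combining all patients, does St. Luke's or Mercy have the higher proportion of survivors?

Mercy

Moderate: St. Luke's 39/66 = 59.1%, Mercy 28/63 = 44.4% → St. Luke's
Mild: St. Luke's 5/8 = 62.5%, Mercy 53/94 = 56.4% → St. Luke's
Severe: St. Luke's 40/106 = 37.7%, Mercy 3/9 = 33.3% → St. Luke's
Overall: St. Luke's 84/180 = 46.7%, Mercy 84/166 = 50.6% → Mercy
(St. Luke's wins every case group but Mercy wins overall — St. Luke's's patients skew toward the low-rate severe group.)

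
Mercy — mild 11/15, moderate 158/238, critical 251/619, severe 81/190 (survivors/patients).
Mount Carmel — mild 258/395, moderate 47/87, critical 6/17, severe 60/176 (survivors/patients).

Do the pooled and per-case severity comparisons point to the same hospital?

Mild: Mercy 11/15 = 73.3%, Mount Carmel 258/395 = 65.3% → Mercy
Moderate: Mercy 158/238 = 66.4%, Mount Carmel 47/87 = 54.0% → Mercy
Critical: Mercy 251/619 = 40.5%, Mount Carmel 6/17 = 35.3% → Mercy
Severe: Mercy 81/190 = 42.6%, Mount Carmel 60/176 = 34.1% → Mercy
Overall: Mercy 501/1062 = 47.2%, Mount Carmel 371/675 = 55.0% → Mount Carmel
Mercy wins each case group but Mount Carmel wins overall — the comparison reverses. Mercy's patients skew toward critical, which has a lower base rate.

No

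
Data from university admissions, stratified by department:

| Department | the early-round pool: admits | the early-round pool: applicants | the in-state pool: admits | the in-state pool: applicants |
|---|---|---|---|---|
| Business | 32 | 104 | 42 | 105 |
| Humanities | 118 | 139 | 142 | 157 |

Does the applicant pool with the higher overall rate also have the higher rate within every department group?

Yes

Business: the early-round pool 32/104 = 30.8%, the in-state pool 42/105 = 40.0% → the in-state pool
Humanities: the early-round pool 118/139 = 84.9%, the in-state pool 142/157 = 90.4% → the in-state pool
Overall: the early-round pool 150/243 = 61.7%, the in-state pool 184/262 = 70.2% → the in-state pool
The in-state pool wins overall and in every department group — no reversal.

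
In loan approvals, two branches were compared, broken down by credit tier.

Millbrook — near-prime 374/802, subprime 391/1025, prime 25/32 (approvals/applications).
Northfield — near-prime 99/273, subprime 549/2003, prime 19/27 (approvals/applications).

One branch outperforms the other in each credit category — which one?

Near-prime: Millbrook 374/802 = 46.6%, Northfield 99/273 = 36.3% → Millbrook
Subprime: Millbrook 391/1025 = 38.1%, Northfield 549/2003 = 27.4% → Millbrook
Prime: Millbrook 25/32 = 78.1%, Northfield 19/27 = 70.4% → Millbrook
Millbrook has the higher rate in all 3 groups.

Millbrook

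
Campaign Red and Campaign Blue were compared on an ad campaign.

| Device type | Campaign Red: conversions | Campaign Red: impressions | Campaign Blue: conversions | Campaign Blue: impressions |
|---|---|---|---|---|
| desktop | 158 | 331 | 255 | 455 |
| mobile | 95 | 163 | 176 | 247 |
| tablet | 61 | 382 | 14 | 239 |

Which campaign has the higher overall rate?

Desktop: Campaign Red 158/331 = 47.7%, Campaign Blue 255/455 = 56.0% → Campaign Blue
Mobile: Campaign Red 95/163 = 58.3%, Campaign Blue 176/247 = 71.3% → Campaign Blue
Tablet: Campaign Red 61/382 = 16.0%, Campaign Blue 14/239 = 5.9% → Campaign Red
Overall: Campaign Red 314/876 = 35.8%, Campaign Blue 445/941 = 47.3% → Campaign Blue
(Neither sweeps every device group, but Campaign Blue has the higher pooled rate.)

Campaign Blue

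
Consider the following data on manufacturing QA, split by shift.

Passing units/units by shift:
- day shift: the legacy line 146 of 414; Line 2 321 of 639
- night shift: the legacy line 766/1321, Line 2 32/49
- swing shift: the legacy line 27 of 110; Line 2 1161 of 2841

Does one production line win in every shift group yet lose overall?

Yes

Day shift: the legacy line 146/414 = 35.3%, Line 2 321/639 = 50.2% → Line 2
Night shift: the legacy line 766/1321 = 58.0%, Line 2 32/49 = 65.3% → Line 2
Swing shift: the legacy line 27/110 = 24.5%, Line 2 1161/2841 = 40.9% → Line 2
Overall: the legacy line 939/1845 = 50.9%, Line 2 1514/3529 = 42.9% → the legacy line
Line 2 wins each shift group but the legacy line wins overall — the comparison reverses. Line 2's units skew toward swing shift, which has a lower base rate.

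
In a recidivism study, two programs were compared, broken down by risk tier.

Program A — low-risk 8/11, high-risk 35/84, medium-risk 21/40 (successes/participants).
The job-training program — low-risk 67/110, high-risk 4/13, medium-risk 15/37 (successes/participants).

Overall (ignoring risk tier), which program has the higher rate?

the job-training program

Low-risk: Program A 8/11 = 72.7%, the job-training program 67/110 = 60.9% → Program A
High-risk: Program A 35/84 = 41.7%, the job-training program 4/13 = 30.8% → Program A
Medium-risk: Program A 21/40 = 52.5%, the job-training program 15/37 = 40.5% → Program A
Overall: Program A 64/135 = 47.4%, the job-training program 86/160 = 53.8% → the job-training program
(Program A wins every risk group but the job-training program wins overall — Program A's participants skew toward the low-rate high-risk group.)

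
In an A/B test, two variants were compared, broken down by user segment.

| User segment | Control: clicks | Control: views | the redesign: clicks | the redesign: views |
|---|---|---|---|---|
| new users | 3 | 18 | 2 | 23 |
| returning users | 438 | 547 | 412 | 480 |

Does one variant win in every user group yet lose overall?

No

New users: Control 3/18 = 16.7%, the redesign 2/23 = 8.7% → Control
Returning users: Control 438/547 = 80.1%, the redesign 412/480 = 85.8% → the redesign
Overall: Control 441/565 = 78.1%, the redesign 414/503 = 82.3% → the redesign
Neither sweeps: Control wins 1 of 2 groups, the redesign wins 1. The redesign wins overall but not every group — no Simpson reversal.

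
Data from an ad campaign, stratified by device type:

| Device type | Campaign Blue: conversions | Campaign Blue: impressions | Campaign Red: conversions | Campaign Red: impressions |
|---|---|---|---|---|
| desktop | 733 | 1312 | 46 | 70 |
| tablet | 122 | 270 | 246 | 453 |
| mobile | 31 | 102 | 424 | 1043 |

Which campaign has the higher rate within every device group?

Desktop: Campaign Blue 733/1312 = 55.9%, Campaign Red 46/70 = 65.7% → Campaign Red
Tablet: Campaign Blue 122/270 = 45.2%, Campaign Red 246/453 = 54.3% → Campaign Red
Mobile: Campaign Blue 31/102 = 30.4%, Campaign Red 424/1043 = 40.7% → Campaign Red
Campaign Red has the higher rate in all 3 groups.

Campaign Red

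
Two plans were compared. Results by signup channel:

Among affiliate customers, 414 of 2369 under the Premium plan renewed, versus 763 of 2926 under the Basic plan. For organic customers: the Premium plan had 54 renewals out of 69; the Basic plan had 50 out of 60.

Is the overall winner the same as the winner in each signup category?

Yes

Affiliate: the Premium plan 414/2369 = 17.5%, the Basic plan 763/2926 = 26.1% → the Basic plan
Organic: the Premium plan 54/69 = 78.3%, the Basic plan 50/60 = 83.3% → the Basic plan
Overall: the Premium plan 468/2438 = 19.2%, the Basic plan 813/2986 = 27.2% → the Basic plan
The Basic plan wins overall and in every signup group — no reversal.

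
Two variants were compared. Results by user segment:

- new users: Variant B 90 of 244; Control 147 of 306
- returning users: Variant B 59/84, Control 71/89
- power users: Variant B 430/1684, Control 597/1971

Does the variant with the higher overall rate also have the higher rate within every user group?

Yes

New users: Variant B 90/244 = 36.9%, Control 147/306 = 48.0% → Control
Returning users: Variant B 59/84 = 70.2%, Control 71/89 = 79.8% → Control
Power users: Variant B 430/1684 = 25.5%, Control 597/1971 = 30.3% → Control
Overall: Variant B 579/2012 = 28.8%, Control 815/2366 = 34.4% → Control
Control wins overall and in every user group — no reversal.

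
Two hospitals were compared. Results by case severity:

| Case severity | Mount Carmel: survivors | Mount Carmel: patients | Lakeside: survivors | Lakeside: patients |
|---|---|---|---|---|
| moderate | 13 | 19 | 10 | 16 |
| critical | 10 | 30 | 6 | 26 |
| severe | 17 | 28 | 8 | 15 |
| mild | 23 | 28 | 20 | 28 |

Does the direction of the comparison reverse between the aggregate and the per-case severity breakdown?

No

Moderate: Mount Carmel 13/19 = 68.4%, Lakeside 10/16 = 62.5% → Mount Carmel
Critical: Mount Carmel 10/30 = 33.3%, Lakeside 6/26 = 23.1% → Mount Carmel
Severe: Mount Carmel 17/28 = 60.7%, Lakeside 8/15 = 53.3% → Mount Carmel
Mild: Mount Carmel 23/28 = 82.1%, Lakeside 20/28 = 71.4% → Mount Carmel
Overall: Mount Carmel 63/105 = 60.0%, Lakeside 44/85 = 51.8% → Mount Carmel
Mount Carmel wins overall and in every case group — no reversal.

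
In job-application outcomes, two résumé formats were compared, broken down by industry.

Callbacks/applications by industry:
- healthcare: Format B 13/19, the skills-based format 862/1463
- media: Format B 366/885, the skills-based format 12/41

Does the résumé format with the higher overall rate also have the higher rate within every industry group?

No

Healthcare: Format B 13/19 = 68.4%, the skills-based format 862/1463 = 58.9% → Format B
Media: Format B 366/885 = 41.4%, the skills-based format 12/41 = 29.3% → Format B
Overall: Format B 379/904 = 41.9%, the skills-based format 874/1504 = 58.1% → the skills-based format
Format B wins each industry group but the skills-based format wins overall — the comparison reverses. Format B's applications skew toward media, which has a lower base rate.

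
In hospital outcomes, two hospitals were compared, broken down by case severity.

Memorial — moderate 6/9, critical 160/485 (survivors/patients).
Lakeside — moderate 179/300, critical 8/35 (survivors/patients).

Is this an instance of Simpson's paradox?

Moderate: Memorial 6/9 = 66.7%, Lakeside 179/300 = 59.7% → Memorial
Critical: Memorial 160/485 = 33.0%, Lakeside 8/35 = 22.9% → Memorial
Overall: Memorial 166/494 = 33.6%, Lakeside 187/335 = 55.8% → Lakeside
Memorial wins each case group but Lakeside wins overall — the comparison reverses. Memorial's patients skew toward critical, which has a lower base rate.

Yes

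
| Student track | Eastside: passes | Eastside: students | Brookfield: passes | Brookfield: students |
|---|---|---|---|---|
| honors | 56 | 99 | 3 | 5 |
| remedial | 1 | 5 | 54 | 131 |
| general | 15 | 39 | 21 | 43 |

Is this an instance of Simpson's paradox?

Yes

Honors: Eastside 56/99 = 56.6%, Brookfield 3/5 = 60.0% → Brookfield
Remedial: Eastside 1/5 = 20.0%, Brookfield 54/131 = 41.2% → Brookfield
General: Eastside 15/39 = 38.5%, Brookfield 21/43 = 48.8% → Brookfield
Overall: Eastside 72/143 = 50.3%, Brookfield 78/179 = 43.6% → Eastside
Brookfield wins each student group but Eastside wins overall — the comparison reverses. Brookfield's students skew toward remedial, which has a lower base rate.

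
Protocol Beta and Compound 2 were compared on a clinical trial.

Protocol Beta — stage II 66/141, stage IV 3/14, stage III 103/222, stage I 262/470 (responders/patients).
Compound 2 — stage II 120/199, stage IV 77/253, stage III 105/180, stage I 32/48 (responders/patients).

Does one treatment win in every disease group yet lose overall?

Stage II: Protocol Beta 66/141 = 46.8%, Compound 2 120/199 = 60.3% → Compound 2
Stage IV: Protocol Beta 3/14 = 21.4%, Compound 2 77/253 = 30.4% → Compound 2
Stage III: Protocol Beta 103/222 = 46.4%, Compound 2 105/180 = 58.3% → Compound 2
Stage I: Protocol Beta 262/470 = 55.7%, Compound 2 32/48 = 66.7% → Compound 2
Overall: Protocol Beta 434/847 = 51.2%, Compound 2 334/680 = 49.1% → Protocol Beta
Compound 2 wins each disease group but Protocol Beta wins overall — the comparison reverses. Compound 2's patients skew toward stage IV, which has a lower base rate.

Yes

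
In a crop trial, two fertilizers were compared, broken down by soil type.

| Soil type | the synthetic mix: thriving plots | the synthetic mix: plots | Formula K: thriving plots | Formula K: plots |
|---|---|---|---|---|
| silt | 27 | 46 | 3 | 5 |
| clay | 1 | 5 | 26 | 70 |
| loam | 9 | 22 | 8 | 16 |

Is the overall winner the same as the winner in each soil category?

No

Silt: the synthetic mix 27/46 = 58.7%, Formula K 3/5 = 60.0% → Formula K
Clay: the synthetic mix 1/5 = 20.0%, Formula K 26/70 = 37.1% → Formula K
Loam: the synthetic mix 9/22 = 40.9%, Formula K 8/16 = 50.0% → Formula K
Overall: the synthetic mix 37/73 = 50.7%, Formula K 37/91 = 40.7% → the synthetic mix
Formula K wins each soil group but the synthetic mix wins overall — the comparison reverses. Formula K's plots skew toward clay, which has a lower base rate.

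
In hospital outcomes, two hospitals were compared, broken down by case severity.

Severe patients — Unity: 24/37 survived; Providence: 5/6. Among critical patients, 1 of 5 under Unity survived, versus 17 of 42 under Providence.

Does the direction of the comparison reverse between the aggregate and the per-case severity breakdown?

Severe: Unity 24/37 = 64.9%, Providence 5/6 = 83.3% → Providence
Critical: Unity 1/5 = 20.0%, Providence 17/42 = 40.5% → Providence
Overall: Unity 25/42 = 59.5%, Providence 22/48 = 45.8% → Unity
Providence wins each case group but Unity wins overall — the comparison reverses. Providence's patients skew toward critical, which has a lower base rate.

Yes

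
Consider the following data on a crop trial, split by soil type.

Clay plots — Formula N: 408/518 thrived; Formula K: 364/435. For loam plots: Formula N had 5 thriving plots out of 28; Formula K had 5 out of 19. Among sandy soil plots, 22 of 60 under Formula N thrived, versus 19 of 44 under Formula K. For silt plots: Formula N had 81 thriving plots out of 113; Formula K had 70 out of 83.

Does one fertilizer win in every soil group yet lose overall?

No

Clay: Formula N 408/518 = 78.8%, Formula K 364/435 = 83.7% → Formula K
Loam: Formula N 5/28 = 17.9%, Formula K 5/19 = 26.3% → Formula K
Sandy soil: Formula N 22/60 = 36.7%, Formula K 19/44 = 43.2% → Formula K
Silt: Formula N 81/113 = 71.7%, Formula K 70/83 = 84.3% → Formula K
Overall: Formula N 516/719 = 71.8%, Formula K 458/581 = 78.8% → Formula K
Formula K wins overall and in every soil group — no reversal.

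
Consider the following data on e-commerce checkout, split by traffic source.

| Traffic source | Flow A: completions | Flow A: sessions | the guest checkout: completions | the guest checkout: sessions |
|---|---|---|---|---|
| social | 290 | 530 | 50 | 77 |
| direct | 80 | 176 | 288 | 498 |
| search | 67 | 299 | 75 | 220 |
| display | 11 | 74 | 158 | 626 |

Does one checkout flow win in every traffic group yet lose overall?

Yes

Social: Flow A 290/530 = 54.7%, the guest checkout 50/77 = 64.9% → the guest checkout
Direct: Flow A 80/176 = 45.5%, the guest checkout 288/498 = 57.8% → the guest checkout
Search: Flow A 67/299 = 22.4%, the guest checkout 75/220 = 34.1% → the guest checkout
Display: Flow A 11/74 = 14.9%, the guest checkout 158/626 = 25.2% → the guest checkout
Overall: Flow A 448/1079 = 41.5%, the guest checkout 571/1421 = 40.2% → Flow A
The guest checkout wins each traffic group but Flow A wins overall — the comparison reverses. The guest checkout's sessions skew toward display, which has a lower base rate.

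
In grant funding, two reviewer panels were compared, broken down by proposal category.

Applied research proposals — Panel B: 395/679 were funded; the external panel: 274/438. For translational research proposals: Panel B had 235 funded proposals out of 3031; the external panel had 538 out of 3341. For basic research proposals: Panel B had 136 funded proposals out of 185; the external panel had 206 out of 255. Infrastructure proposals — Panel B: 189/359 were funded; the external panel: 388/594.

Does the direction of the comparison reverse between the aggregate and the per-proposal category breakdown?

No

Applied research: Panel B 395/679 = 58.2%, the external panel 274/438 = 62.6% → the external panel
Translational research: Panel B 235/3031 = 7.8%, the external panel 538/3341 = 16.1% → the external panel
Basic research: Panel B 136/185 = 73.5%, the external panel 206/255 = 80.8% → the external panel
Infrastructure: Panel B 189/359 = 52.6%, the external panel 388/594 = 65.3% → the external panel
Overall: Panel B 955/4254 = 22.4%, the external panel 1406/4628 = 30.4% → the external panel
The external panel wins overall and in every proposal group — no reversal.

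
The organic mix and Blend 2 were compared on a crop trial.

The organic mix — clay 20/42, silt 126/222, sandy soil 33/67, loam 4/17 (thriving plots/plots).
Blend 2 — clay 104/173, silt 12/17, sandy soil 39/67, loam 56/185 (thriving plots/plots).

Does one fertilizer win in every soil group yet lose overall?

Clay: the organic mix 20/42 = 47.6%, Blend 2 104/173 = 60.1% → Blend 2
Silt: the organic mix 126/222 = 56.8%, Blend 2 12/17 = 70.6% → Blend 2
Sandy soil: the organic mix 33/67 = 49.3%, Blend 2 39/67 = 58.2% → Blend 2
Loam: the organic mix 4/17 = 23.5%, Blend 2 56/185 = 30.3% → Blend 2
Overall: the organic mix 183/348 = 52.6%, Blend 2 211/442 = 47.7% → the organic mix
Blend 2 wins each soil group but the organic mix wins overall — the comparison reverses. Blend 2's plots skew toward loam, which has a lower base rate.

Yes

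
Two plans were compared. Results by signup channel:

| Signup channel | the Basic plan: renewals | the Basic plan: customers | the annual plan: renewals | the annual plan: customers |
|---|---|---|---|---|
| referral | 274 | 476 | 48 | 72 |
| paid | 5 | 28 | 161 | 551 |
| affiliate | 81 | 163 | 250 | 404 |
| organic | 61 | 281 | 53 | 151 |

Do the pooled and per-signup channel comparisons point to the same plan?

Referral: the Basic plan 274/476 = 57.6%, the annual plan 48/72 = 66.7% → the annual plan
Paid: the Basic plan 5/28 = 17.9%, the annual plan 161/551 = 29.2% → the annual plan
Affiliate: the Basic plan 81/163 = 49.7%, the annual plan 250/404 = 61.9% → the annual plan
Organic: the Basic plan 61/281 = 21.7%, the annual plan 53/151 = 35.1% → the annual plan
Overall: the Basic plan 421/948 = 44.4%, the annual plan 512/1178 = 43.5% → the Basic plan
The annual plan wins each signup group but the Basic plan wins overall — the comparison reverses. The annual plan's customers skew toward paid, which has a lower base rate.

No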